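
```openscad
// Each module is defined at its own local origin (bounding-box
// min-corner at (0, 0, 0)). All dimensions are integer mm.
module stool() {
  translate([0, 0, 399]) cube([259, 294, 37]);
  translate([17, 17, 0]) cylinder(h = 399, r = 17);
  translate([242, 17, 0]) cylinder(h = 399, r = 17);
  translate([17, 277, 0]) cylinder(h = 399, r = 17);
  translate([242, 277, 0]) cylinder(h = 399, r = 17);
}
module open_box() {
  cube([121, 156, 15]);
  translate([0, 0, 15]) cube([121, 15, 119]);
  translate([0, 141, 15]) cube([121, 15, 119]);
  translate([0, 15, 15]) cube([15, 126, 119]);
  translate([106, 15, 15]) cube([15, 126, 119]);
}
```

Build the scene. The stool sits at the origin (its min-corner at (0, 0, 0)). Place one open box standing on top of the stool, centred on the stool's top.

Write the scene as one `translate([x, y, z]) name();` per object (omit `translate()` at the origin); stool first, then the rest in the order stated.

stool();
translate([69, 69, 436]) open_box();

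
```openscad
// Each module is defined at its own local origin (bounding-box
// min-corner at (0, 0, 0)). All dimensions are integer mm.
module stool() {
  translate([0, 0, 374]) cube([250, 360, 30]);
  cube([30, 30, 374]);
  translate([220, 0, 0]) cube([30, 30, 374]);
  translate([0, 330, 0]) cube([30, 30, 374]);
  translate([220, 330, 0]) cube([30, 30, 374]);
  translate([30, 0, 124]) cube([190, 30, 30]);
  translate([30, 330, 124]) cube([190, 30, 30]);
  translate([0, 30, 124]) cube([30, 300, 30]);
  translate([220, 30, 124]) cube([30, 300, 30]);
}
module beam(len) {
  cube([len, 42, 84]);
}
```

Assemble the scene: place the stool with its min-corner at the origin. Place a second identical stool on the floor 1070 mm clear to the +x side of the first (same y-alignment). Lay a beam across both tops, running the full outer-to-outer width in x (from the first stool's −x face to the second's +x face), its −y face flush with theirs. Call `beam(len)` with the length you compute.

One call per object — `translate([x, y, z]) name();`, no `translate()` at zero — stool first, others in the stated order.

stool();
translate([1320, 0, 0]) stool();
translate([0, 0, 404]) beam(1570);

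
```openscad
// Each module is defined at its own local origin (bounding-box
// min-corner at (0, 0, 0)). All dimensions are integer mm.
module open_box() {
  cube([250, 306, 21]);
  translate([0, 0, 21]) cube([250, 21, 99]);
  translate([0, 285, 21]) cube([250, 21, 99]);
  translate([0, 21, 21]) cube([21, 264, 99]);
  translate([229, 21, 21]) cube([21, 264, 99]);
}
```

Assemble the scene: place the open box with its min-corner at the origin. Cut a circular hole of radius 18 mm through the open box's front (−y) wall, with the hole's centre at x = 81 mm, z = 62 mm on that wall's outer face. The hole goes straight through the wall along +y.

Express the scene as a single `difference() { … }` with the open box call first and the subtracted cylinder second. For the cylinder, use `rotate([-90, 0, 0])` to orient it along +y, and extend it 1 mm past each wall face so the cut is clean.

difference() {
  open_box();
  translate([81, -1, 62]) rotate([-90, 0, 0]) cylinder(h = 23, r = 18);
}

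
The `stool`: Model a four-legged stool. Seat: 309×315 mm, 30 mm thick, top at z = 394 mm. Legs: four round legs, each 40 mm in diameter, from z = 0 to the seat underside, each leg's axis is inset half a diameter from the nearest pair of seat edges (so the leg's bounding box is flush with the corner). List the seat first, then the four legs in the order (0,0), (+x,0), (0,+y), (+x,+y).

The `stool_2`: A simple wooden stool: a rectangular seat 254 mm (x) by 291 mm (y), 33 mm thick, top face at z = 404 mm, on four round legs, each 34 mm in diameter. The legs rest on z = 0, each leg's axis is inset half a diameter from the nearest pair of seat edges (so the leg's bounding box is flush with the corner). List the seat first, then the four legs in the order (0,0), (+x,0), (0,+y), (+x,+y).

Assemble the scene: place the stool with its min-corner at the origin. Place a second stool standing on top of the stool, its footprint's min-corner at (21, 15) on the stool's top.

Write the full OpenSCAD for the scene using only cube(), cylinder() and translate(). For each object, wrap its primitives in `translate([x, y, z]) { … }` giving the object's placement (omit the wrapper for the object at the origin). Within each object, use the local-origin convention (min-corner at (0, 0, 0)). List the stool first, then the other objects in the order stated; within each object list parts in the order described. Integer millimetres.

translate([0, 0, 364]) cube([309, 315, 30]);
translate([20, 20, 0]) cylinder(h = 364, r = 20);
translate([289, 20, 0]) cylinder(h = 364, r = 20);
translate([20, 295, 0]) cylinder(h = 364, r = 20);
translate([289, 295, 0]) cylinder(h = 364, r = 20);
translate([21, 15, 394]) {
  translate([0, 0, 371]) cube([254, 291, 33]);
  translate([17, 17, 0]) cylinder(h = 371, r = 17);
  translate([237, 17, 0]) cylinder(h = 371, r = 17);
  translate([17, 274, 0]) cylinder(h = 371, r = 17);
  translate([237, 274, 0]) cylinder(h = 371, r = 17);
}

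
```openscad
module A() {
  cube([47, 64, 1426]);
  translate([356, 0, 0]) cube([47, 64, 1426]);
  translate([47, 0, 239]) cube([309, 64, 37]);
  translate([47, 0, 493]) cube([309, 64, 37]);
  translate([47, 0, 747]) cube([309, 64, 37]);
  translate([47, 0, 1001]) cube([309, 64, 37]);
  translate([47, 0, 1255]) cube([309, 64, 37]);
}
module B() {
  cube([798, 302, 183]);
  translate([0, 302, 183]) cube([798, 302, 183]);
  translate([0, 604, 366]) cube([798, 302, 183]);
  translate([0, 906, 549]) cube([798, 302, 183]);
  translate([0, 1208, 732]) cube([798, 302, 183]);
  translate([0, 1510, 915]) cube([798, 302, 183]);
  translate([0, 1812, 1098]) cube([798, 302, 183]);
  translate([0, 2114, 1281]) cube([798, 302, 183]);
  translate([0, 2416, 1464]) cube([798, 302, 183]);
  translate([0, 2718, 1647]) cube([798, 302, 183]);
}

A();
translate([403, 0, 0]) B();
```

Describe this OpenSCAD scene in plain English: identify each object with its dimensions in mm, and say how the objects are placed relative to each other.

A is a straight ladder. Two 47×64 mm vertical rails, 1426 mm tall, stand 403 mm apart (outside-to-outside) with their front faces coplanar on the −y side. 5 rungs, each 64 mm deep and 37 mm tall, span between the inner faces of the rails, front faces flush with the rails. The lowest rung's underside is at z = 239 mm and rungs are spaced 254 mm apart (underside to underside).

B is a run of 10 identical solid stair steps. Each tread is 798×302 mm and each step block is 183 mm high. Step 1 rests on the floor; step k is offset from step 1 by (k−1)×302 mm in y and (k−1)×183 mm in z.

The staircase is against the ladder's +x side, with their −y faces flush.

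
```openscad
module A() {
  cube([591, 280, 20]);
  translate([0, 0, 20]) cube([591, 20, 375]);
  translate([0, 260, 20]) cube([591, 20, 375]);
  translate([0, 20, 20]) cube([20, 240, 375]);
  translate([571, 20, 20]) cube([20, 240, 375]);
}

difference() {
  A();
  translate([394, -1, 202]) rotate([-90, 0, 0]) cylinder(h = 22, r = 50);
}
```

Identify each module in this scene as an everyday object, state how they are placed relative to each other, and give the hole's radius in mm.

A is an open box. The open box has a circular hole through its front wall. The hole's radius is 50 mm.

The subtracted cylinder has r = 50 mm.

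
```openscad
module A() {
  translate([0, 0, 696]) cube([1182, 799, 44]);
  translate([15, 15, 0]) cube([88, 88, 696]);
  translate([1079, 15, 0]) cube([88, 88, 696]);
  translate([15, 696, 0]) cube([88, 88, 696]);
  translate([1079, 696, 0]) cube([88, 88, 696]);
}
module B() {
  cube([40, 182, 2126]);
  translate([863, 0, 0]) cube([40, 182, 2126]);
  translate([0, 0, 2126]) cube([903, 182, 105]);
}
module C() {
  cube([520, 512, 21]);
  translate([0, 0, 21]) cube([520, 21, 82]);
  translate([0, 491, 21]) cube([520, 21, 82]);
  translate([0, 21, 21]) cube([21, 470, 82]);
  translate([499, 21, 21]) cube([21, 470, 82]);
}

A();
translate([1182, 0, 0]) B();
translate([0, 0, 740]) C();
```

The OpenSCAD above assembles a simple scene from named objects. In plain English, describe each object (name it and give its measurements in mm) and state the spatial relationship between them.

A is a table with a 1182×799 mm rectangular top, 44 mm thick, top surface at z = 740 mm, supported by four 88×88 mm square legs, each inset 15 mm from the nearest pair of top edges, running from the floor.

B is a door frame. The clear opening is 823 mm wide and 2126 mm high. Two 40 mm wide jambs, 182 mm deep, stand either side of the opening from the floor to the top of the opening. A 105 mm thick head sits across the top of both jambs, spanning the full outside width of the frame.

C is an open-topped rectangular box: outside dimensions 520×512×103 mm, with a uniform wall and base thickness of 21 mm. The base is a full 520×512 slab on the floor; four walls sit on top of the base. The front and back walls (the −y and +y sides) span the full width; the two side walls fit between them.

The door frame is against the table's +x side, with their −y faces flush. The open box is on top of the table.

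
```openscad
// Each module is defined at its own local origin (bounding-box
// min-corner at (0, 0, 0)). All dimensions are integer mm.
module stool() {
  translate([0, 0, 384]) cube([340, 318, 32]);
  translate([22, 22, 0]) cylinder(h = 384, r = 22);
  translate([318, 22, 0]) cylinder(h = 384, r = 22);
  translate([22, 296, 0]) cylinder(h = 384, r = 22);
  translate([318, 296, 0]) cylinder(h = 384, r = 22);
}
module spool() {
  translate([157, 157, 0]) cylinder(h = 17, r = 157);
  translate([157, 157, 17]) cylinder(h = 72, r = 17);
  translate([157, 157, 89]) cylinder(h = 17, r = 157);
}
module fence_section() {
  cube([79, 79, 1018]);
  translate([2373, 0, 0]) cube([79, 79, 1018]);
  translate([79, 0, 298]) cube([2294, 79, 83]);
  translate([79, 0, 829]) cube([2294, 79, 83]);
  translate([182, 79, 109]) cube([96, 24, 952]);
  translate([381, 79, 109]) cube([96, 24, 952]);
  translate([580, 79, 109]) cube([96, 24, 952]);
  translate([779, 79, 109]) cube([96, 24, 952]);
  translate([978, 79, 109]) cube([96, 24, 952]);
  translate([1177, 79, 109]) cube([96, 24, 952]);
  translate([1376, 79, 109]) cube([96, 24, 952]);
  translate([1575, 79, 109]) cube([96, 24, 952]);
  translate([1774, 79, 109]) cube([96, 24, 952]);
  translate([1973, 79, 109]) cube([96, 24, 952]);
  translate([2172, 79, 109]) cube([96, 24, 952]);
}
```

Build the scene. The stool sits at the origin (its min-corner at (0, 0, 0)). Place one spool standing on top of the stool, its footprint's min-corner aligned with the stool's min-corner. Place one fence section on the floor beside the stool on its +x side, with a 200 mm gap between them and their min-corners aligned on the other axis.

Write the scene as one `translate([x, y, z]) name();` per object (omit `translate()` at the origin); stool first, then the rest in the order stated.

stool();
translate([0, 0, 416]) spool();
translate([540, 0, 0]) fence_section();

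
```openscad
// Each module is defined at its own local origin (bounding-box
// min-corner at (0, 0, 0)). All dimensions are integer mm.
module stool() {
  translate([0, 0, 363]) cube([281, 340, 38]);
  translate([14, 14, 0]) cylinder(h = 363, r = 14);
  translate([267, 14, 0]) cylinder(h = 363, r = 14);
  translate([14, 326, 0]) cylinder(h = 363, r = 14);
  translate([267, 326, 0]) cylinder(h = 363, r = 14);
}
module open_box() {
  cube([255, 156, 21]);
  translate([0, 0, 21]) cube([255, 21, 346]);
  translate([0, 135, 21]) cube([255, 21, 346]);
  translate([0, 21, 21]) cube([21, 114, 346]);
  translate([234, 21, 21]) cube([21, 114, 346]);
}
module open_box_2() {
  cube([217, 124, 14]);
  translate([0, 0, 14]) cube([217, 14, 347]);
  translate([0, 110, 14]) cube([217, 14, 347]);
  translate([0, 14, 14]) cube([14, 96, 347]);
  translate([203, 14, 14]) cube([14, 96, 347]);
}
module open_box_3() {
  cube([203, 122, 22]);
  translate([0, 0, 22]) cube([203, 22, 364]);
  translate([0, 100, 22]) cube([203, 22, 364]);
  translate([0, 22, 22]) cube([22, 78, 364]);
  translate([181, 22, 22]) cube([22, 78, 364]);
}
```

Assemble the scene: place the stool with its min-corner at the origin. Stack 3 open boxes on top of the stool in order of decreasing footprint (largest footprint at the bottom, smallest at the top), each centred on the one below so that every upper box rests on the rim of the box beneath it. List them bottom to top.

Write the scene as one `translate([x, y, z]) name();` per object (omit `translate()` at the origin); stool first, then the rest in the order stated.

stool();
translate([13, 92, 401]) open_box();
translate([32, 108, 768]) open_box_2();
translate([39, 109, 1129]) open_box_3();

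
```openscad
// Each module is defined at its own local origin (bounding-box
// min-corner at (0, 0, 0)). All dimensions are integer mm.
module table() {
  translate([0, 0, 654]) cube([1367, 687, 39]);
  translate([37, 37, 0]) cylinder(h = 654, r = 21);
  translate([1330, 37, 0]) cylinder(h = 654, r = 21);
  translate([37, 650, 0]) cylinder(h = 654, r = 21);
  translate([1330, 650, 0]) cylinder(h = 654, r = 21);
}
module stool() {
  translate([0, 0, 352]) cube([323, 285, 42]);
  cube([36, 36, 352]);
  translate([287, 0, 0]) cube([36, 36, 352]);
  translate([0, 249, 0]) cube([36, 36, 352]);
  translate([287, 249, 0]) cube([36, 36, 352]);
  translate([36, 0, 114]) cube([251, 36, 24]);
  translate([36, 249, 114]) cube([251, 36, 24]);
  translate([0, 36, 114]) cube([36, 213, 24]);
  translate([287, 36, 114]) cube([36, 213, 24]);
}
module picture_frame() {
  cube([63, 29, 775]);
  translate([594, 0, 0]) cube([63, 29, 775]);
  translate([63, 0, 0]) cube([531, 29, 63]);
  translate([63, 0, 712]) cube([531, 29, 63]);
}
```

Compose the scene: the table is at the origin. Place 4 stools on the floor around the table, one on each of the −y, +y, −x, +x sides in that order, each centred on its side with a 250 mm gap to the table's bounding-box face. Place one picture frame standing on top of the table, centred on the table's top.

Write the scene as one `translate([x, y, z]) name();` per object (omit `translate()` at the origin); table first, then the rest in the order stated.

table();
translate([522, -535, 0]) stool();
translate([522, 937, 0]) stool();
translate([-573, 201, 0]) stool();
translate([1617, 201, 0]) stool();
translate([355, 329, 693]) picture_frame();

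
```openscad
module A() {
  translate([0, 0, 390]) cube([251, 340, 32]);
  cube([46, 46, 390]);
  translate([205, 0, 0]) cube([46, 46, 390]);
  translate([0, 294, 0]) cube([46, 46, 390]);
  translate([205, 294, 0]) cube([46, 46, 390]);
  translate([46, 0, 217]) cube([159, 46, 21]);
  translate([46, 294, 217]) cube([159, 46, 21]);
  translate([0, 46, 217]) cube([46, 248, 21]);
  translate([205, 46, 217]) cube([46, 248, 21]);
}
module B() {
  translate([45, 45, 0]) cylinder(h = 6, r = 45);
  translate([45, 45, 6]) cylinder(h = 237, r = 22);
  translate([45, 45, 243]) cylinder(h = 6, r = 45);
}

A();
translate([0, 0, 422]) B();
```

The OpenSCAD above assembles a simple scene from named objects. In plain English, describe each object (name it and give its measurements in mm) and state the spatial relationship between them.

A is a four-legged stool. The seat is a 251×340×32 mm slab whose top surface is at z = 422 mm; four square legs, each 46×46 mm in cross-section, run from the floor (z = 0) to the underside of the seat, each flush with a corner of the seat. Four stretchers, 46 mm wide and 21 mm tall, connect adjacent legs with their undersides at z = 217 mm, each running between the inner faces of the legs it joins and aligned with the legs' outer faces on the other axis.

B is a spool: two coaxial disc flanges of radius 45 mm and thickness 6 mm, joined by a core cylinder of radius 22 mm and height 237 mm. The lower flange rests on z = 0 and the three cylinders share a vertical axis.

The spool is on top of the stool.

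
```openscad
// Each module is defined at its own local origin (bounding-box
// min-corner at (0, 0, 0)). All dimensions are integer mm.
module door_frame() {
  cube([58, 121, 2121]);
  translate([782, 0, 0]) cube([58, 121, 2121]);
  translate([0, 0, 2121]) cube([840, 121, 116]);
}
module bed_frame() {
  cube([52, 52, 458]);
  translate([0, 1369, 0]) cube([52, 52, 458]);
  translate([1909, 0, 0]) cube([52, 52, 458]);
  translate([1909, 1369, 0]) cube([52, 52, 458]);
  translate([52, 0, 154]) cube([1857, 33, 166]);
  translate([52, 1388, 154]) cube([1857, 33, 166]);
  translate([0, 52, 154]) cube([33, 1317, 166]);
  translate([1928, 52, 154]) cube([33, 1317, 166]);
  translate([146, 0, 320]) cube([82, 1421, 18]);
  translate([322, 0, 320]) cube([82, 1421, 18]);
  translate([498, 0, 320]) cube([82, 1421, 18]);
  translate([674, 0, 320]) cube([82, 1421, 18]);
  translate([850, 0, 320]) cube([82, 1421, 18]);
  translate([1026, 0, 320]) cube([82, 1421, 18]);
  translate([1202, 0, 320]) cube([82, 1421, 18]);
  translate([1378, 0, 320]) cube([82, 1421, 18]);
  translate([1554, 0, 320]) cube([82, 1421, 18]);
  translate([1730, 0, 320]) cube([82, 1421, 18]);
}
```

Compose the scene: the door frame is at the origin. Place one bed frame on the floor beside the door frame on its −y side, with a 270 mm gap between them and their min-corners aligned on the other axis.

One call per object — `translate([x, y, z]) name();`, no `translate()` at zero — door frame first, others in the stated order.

door_frame();
translate([0, -1691, 0]) bed_frame();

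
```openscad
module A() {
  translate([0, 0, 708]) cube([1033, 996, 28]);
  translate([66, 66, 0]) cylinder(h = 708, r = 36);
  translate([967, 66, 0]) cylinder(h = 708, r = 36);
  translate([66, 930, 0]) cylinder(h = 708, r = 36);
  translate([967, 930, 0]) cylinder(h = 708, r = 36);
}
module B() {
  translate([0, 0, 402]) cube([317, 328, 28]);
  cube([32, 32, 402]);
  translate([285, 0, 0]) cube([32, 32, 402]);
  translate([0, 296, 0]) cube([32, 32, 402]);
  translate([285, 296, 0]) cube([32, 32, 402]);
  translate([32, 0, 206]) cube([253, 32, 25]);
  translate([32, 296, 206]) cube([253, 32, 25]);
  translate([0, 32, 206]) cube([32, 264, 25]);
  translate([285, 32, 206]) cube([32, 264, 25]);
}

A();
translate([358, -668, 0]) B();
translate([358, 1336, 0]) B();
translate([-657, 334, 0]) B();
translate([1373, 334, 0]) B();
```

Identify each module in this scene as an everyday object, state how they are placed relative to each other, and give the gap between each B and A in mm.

A is a table. B is a stool. Four stools sit around the table at the −y, +y, −x, +x sides. The gap between each stool and the table is 340 mm.

Each stool's nearest face is 340 mm from the table's bounding box.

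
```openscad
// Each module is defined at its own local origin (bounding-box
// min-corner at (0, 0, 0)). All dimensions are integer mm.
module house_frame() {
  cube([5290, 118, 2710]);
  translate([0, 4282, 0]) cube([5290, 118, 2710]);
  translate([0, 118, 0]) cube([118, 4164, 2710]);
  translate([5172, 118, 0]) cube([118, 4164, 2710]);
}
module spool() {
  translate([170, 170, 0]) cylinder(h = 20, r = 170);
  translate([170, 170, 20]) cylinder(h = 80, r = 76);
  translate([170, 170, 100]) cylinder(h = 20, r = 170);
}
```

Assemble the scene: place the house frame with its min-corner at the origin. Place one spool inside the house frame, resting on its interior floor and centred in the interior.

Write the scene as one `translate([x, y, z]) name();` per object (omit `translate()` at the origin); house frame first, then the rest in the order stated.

house_frame();
translate([2475, 2030, 0]) spool();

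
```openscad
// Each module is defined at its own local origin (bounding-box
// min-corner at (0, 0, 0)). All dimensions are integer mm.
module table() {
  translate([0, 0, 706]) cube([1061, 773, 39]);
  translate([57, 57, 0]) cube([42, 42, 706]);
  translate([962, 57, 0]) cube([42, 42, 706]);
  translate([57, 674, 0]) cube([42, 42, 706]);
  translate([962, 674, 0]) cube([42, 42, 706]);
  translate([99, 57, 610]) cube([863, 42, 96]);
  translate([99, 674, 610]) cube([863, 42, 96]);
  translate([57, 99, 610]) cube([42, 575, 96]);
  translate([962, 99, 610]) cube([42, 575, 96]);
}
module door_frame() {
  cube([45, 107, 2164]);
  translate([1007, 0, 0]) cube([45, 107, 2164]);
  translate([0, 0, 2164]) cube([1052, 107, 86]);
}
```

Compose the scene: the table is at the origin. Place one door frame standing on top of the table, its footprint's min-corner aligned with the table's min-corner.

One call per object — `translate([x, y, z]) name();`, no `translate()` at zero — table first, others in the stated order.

table();
translate([0, 0, 745]) door_frame();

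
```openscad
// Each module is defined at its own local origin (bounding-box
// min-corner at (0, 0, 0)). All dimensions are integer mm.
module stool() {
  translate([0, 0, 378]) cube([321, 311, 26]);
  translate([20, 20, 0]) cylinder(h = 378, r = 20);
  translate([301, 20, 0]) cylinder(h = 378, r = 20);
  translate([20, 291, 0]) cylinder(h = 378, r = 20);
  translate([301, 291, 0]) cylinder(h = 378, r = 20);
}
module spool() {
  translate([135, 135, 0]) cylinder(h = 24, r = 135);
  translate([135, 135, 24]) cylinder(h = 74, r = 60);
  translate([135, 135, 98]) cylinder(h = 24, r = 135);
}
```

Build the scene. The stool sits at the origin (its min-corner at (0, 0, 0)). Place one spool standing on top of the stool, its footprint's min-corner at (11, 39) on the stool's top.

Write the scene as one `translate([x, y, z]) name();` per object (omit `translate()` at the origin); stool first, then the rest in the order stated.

stool();
translate([11, 39, 404]) spool();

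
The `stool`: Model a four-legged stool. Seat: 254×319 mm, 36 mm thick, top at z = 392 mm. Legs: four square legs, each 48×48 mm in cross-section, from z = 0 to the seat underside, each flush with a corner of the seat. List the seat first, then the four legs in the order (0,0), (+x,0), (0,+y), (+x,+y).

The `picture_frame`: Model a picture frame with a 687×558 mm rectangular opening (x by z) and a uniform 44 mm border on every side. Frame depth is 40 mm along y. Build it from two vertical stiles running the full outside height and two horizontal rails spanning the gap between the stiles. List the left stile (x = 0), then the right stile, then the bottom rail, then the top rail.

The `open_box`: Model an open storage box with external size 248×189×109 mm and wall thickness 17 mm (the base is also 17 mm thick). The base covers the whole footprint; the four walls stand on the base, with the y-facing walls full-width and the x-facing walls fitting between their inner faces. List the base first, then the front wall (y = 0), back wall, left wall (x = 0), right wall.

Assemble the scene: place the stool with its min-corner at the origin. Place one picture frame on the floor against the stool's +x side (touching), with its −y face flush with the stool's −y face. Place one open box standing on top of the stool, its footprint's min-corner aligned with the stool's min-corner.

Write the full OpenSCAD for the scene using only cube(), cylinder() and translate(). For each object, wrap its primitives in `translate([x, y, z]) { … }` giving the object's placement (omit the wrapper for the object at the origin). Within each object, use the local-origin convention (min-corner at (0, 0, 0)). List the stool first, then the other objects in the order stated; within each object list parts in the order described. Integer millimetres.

translate([0, 0, 356]) cube([254, 319, 36]);
cube([48, 48, 356]);
translate([206, 0, 0]) cube([48, 48, 356]);
translate([0, 271, 0]) cube([48, 48, 356]);
translate([206, 271, 0]) cube([48, 48, 356]);
translate([254, 0, 0]) {
  cube([44, 40, 646]);
  translate([731, 0, 0]) cube([44, 40, 646]);
  translate([44, 0, 0]) cube([687, 40, 44]);
  translate([44, 0, 602]) cube([687, 40, 44]);
}
translate([0, 0, 392]) {
  cube([248, 189, 17]);
  translate([0, 0, 17]) cube([248, 17, 92]);
  translate([0, 172, 17]) cube([248, 17, 92]);
  translate([0, 17, 17]) cube([17, 155, 92]);
  translate([231, 17, 17]) cube([17, 155, 92]);
}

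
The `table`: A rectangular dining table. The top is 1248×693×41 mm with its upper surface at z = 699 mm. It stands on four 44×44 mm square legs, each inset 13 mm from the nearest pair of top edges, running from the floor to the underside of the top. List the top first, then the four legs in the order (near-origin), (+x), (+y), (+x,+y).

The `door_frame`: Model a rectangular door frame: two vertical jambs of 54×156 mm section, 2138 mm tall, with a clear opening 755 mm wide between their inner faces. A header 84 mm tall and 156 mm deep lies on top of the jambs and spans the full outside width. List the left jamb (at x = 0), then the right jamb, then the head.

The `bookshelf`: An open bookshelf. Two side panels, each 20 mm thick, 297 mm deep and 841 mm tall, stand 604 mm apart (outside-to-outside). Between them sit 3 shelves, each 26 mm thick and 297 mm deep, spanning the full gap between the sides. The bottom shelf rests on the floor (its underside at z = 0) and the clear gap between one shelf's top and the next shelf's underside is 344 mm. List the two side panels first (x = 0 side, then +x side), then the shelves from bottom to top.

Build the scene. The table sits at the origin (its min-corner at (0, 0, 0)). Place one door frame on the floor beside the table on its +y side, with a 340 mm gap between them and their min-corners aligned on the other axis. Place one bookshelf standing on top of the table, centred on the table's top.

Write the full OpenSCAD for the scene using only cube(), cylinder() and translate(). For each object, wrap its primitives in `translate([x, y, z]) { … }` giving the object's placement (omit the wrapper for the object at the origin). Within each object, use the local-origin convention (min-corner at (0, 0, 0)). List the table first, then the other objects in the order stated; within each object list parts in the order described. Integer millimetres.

translate([0, 0, 658]) cube([1248, 693, 41]);
translate([13, 13, 0]) cube([44, 44, 658]);
translate([1191, 13, 0]) cube([44, 44, 658]);
translate([13, 636, 0]) cube([44, 44, 658]);
translate([1191, 636, 0]) cube([44, 44, 658]);
translate([0, 1033, 0]) {
  cube([54, 156, 2138]);
  translate([809, 0, 0]) cube([54, 156, 2138]);
  translate([0, 0, 2138]) cube([863, 156, 84]);
}
translate([322, 198, 699]) {
  cube([20, 297, 841]);
  translate([584, 0, 0]) cube([20, 297, 841]);
  translate([20, 0, 0]) cube([564, 297, 26]);
  translate([20, 0, 370]) cube([564, 297, 26]);
  translate([20, 0, 740]) cube([564, 297, 26]);
}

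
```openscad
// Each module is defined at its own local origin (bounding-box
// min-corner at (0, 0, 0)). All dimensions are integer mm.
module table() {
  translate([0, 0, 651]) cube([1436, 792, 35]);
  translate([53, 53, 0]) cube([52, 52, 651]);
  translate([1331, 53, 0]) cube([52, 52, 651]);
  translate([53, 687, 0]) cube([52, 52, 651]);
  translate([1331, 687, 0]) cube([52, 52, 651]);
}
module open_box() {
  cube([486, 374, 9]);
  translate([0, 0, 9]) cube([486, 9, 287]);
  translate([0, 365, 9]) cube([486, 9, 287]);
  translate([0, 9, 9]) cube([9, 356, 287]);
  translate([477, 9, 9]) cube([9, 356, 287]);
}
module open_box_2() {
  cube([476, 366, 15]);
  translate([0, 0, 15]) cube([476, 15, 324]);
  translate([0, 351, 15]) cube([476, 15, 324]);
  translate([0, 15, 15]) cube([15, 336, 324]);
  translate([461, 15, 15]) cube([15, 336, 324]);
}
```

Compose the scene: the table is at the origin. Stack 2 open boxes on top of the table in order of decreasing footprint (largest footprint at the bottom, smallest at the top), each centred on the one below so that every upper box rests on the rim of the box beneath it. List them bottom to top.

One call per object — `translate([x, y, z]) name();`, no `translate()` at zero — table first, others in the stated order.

table();
translate([475, 209, 686]) open_box();
translate([480, 213, 982]) open_box_2();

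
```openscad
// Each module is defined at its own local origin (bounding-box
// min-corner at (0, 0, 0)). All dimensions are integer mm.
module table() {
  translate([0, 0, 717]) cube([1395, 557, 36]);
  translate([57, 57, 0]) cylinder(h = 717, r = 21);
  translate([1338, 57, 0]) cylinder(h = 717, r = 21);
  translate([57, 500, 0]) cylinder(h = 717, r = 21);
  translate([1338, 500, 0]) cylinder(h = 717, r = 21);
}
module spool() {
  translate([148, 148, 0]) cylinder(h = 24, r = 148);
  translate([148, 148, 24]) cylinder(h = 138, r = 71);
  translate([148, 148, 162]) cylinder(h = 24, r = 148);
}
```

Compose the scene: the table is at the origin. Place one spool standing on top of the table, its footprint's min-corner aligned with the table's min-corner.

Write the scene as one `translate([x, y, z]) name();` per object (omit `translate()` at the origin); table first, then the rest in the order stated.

table();
translate([0, 0, 753]) spool();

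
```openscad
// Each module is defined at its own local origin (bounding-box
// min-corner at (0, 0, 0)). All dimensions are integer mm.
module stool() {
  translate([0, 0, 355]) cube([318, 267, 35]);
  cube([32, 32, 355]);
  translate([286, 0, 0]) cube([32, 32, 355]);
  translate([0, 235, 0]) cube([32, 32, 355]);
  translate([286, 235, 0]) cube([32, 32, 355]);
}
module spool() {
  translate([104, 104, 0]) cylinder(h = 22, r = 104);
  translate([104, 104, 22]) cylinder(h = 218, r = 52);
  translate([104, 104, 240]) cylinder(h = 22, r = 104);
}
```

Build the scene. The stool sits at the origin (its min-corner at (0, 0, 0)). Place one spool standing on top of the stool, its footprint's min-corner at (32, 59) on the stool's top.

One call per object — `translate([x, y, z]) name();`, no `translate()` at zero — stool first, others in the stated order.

stool();
translate([32, 59, 390]) spool();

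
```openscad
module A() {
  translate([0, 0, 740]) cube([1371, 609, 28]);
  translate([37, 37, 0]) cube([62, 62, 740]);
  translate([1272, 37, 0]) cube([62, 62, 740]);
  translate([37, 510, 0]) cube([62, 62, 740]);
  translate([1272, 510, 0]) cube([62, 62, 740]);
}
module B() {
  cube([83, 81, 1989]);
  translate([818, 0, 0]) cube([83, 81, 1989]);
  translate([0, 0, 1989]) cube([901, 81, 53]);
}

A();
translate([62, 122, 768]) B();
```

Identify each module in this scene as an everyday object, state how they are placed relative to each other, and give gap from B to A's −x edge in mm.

The door frame's min-x is at 62; the table's min-x is 0; gap = 62 mm.

A is a table. B is a door frame. The door frame is on top of the table. The gap from the door frame to the table's −x edge is 62 mm.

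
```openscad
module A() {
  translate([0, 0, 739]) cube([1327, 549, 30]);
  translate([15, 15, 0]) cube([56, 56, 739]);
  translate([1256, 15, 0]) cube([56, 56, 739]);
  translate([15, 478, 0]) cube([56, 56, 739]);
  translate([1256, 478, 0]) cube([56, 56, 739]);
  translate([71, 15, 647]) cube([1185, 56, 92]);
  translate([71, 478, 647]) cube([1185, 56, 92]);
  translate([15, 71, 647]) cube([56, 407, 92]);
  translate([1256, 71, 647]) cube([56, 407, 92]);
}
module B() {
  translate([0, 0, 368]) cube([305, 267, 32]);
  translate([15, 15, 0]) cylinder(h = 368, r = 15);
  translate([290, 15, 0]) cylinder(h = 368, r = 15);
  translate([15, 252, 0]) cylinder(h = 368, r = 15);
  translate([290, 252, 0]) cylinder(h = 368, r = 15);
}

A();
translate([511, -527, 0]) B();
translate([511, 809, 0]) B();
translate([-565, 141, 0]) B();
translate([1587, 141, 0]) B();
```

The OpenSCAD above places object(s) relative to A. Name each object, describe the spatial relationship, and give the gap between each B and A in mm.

Each stool's nearest face is 260 mm from the table's bounding box.

A is a table. B is a stool. Four stools sit around the table at the −y, +y, −x, +x sides. The gap between each stool and the table is 260 mm.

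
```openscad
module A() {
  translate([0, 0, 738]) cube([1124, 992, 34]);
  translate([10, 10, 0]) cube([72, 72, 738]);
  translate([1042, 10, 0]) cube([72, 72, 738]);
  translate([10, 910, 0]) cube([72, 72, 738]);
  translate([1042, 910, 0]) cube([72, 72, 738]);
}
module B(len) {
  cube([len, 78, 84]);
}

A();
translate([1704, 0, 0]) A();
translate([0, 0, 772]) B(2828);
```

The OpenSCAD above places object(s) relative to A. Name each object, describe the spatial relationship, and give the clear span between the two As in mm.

Second table starts at x = 1704; first ends at x = 1124; clear span = 1704 − 1124 = 580 mm.

A is a table. B is a beam. A beam spans the tops of two tables. The clear span between the two tables is 580 mm.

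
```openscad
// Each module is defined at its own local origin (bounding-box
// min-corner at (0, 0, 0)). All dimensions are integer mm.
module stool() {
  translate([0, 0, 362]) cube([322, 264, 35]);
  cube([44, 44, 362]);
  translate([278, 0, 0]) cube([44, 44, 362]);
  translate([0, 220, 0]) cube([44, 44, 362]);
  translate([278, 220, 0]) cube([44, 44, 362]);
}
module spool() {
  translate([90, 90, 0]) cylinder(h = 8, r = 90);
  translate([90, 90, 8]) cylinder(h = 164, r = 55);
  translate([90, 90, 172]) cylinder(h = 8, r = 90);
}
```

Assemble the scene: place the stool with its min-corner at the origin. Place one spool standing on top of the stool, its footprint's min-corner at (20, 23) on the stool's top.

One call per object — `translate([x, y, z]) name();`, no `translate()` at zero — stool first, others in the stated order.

stool();
translate([20, 23, 397]) spool();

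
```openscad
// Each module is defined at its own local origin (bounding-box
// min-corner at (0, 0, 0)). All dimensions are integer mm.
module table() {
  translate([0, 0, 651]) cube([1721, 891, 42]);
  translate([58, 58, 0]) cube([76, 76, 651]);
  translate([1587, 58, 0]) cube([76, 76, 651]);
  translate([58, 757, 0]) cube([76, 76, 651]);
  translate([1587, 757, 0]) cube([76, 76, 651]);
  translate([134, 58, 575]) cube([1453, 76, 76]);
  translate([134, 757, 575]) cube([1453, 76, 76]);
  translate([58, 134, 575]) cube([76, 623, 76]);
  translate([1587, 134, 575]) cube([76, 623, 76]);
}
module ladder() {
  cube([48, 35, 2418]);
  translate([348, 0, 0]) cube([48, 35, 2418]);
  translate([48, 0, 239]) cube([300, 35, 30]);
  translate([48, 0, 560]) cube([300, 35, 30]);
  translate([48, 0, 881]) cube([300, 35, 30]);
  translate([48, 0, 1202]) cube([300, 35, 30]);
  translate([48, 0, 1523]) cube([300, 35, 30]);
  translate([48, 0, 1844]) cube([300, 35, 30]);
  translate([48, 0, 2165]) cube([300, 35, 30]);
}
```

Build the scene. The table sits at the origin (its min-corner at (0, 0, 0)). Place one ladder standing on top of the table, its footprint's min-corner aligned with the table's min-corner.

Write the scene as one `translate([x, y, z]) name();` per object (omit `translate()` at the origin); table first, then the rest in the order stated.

table();
translate([0, 0, 693]) ladder();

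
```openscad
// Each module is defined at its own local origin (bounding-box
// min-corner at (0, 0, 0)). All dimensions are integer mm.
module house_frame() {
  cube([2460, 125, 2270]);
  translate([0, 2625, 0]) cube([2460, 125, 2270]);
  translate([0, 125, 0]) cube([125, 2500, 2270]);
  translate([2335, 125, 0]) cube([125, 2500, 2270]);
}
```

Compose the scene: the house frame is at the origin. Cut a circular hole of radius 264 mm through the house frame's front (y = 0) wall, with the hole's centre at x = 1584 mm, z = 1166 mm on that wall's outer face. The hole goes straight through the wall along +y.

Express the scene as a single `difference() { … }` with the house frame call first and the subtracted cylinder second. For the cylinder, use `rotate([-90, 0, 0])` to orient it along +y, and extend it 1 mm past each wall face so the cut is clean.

difference() {
  house_frame();
  translate([1584, -1, 1166]) rotate([-90, 0, 0]) cylinder(h = 127, r = 264);
}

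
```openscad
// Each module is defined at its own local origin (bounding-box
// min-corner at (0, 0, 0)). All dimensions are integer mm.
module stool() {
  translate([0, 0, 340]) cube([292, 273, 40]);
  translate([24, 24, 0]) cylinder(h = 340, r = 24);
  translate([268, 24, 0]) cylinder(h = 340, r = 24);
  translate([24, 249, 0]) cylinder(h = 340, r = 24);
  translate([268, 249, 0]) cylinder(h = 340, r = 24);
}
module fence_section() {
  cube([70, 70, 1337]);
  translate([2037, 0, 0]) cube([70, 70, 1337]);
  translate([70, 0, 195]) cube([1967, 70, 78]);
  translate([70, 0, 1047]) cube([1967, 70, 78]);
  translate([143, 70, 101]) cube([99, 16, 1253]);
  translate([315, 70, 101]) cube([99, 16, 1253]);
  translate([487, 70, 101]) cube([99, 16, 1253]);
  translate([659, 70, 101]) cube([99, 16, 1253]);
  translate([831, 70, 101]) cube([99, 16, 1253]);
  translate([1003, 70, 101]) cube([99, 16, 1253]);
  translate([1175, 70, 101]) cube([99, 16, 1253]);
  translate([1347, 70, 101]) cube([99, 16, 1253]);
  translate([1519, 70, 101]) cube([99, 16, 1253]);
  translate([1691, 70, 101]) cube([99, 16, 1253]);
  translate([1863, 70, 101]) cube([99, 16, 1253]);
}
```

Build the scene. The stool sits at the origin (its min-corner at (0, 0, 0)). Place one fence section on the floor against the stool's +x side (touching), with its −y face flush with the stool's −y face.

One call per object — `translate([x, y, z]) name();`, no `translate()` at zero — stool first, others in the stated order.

stool();
translate([292, 0, 0]) fence_section();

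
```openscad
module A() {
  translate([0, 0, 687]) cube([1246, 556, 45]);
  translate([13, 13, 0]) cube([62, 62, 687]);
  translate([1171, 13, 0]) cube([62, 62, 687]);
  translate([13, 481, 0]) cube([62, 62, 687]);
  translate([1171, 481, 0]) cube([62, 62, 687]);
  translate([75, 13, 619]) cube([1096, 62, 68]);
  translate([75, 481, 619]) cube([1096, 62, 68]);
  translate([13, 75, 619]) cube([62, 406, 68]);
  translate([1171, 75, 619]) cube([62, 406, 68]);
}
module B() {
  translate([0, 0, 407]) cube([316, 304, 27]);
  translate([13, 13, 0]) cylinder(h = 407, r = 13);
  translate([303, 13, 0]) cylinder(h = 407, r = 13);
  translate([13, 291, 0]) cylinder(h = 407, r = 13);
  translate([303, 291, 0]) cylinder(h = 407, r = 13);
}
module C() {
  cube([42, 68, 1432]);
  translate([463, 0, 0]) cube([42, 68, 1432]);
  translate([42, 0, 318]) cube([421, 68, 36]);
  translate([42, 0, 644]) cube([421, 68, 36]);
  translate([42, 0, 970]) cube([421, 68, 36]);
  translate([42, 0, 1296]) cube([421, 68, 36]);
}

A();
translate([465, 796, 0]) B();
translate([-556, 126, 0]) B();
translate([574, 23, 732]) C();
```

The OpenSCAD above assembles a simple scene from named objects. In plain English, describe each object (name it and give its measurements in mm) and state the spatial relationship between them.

A is a rectangular dining table. The top is 1246×556×45 mm with its upper surface at z = 732 mm. It stands on four 62×62 mm square legs, each inset 13 mm from the nearest pair of top edges, running from the floor to the underside of the top. Four apron rails, 62 mm thick and 68 mm tall, run between adjacent legs with their top edges flush with the underside of the top and their outer faces flush with the legs' outer faces.

B is a four-legged stool. The seat is 316×304 mm, 27 mm thick, top at z = 434 mm. It stands on four round legs, each 26 mm in diameter, from z = 0 to the seat underside, each leg's axis is inset half a diameter from the nearest pair of seat edges (so the leg's bounding box is flush with the corner).

C is a wooden ladder with two side rails of 42×68 mm section and 1432 mm height, set 505 mm apart overall. Between them run 4 rectangular rungs (68 mm deep, 36 mm thick), front faces flush with the rails' −y face. The bottom of the first rung is 318 mm above the floor and each subsequent rung is 326 mm higher than the one below.

Two stools sit around the table at the +y, −x sides. The ladder is on top of the table.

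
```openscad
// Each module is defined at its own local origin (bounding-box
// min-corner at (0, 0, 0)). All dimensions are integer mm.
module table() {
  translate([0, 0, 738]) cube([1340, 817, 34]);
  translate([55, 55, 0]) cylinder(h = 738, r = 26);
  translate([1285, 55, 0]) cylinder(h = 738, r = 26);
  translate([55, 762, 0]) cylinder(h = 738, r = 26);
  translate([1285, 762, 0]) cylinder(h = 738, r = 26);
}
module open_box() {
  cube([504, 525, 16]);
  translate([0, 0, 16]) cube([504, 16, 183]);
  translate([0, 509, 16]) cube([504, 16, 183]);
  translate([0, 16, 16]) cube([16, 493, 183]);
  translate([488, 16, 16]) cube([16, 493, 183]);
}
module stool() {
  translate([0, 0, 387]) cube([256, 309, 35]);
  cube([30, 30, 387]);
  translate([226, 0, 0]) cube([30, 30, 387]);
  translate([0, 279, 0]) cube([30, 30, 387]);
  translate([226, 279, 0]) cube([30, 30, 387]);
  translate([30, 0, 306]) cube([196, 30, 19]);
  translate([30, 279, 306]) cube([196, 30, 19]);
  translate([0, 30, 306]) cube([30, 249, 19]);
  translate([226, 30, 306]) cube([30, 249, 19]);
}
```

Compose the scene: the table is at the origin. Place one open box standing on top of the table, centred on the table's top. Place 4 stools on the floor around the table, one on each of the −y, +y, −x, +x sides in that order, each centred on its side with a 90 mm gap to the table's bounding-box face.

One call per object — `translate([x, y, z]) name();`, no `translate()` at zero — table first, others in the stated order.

table();
translate([418, 146, 772]) open_box();
translate([542, -399, 0]) stool();
translate([542, 907, 0]) stool();
translate([-346, 254, 0]) stool();
translate([1430, 254, 0]) stool();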